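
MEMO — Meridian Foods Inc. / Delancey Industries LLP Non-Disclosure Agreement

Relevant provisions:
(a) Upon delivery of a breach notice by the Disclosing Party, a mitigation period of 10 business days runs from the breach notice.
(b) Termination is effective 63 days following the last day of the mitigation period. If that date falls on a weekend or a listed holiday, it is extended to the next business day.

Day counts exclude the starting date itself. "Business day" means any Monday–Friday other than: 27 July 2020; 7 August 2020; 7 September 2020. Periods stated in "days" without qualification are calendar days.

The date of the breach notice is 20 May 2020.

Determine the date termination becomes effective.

5 August 2020

The last day of the mitigation period: 10 business days after Wednesday, 20 May 2020, skipping weekends — May 21, May 22, May 25, May 26, May 27, May 28, May 29, Jun 1, Jun 2, Jun 3 — lands on Wednesday, 3 June 2020.
Adding 63 calendar days to 3 June 2020 gives 5 August 2020, which is the date termination becomes effective. 5 August 2020 is a Wednesday and is not a listed holiday, so no roll-forward applies.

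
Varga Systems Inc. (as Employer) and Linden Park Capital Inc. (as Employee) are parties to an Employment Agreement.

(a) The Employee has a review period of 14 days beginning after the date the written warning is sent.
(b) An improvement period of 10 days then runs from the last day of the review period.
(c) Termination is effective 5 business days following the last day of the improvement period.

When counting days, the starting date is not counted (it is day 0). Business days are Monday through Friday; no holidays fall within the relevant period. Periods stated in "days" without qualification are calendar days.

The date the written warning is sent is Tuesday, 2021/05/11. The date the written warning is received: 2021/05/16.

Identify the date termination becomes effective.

2021/06/11

The last day of the review period: 14 calendar days after 2021/05/11 is 2021/05/25.
The last day of the improvement period: 2021/05/25 + 10 days = 2021/06/04.
From Friday, 2021/06/04, 5 business days (Jun 7, Jun 8, Jun 9, Jun 10, Jun 11, skipping weekends) brings us to Friday, 2021/06/11, which is the date termination becomes effective.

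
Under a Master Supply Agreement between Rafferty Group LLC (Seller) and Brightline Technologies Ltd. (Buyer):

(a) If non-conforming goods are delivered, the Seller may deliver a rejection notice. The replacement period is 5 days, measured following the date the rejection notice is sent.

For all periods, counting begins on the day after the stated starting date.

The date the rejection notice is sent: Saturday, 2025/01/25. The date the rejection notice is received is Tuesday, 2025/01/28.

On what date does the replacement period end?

Adding 5 calendar days to 2025/01/25 gives 2025/01/30, which is the last day of the replacement period.

2025/01/30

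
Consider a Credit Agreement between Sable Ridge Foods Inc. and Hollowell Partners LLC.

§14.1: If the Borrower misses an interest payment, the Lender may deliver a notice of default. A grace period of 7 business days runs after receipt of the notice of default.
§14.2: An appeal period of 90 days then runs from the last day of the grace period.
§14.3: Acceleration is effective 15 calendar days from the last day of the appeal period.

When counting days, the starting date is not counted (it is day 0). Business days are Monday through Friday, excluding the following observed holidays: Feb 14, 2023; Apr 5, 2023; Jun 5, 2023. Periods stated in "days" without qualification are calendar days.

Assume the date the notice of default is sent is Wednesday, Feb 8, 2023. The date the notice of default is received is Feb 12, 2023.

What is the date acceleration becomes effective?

Jun 7, 2023

The last day of the grace period: 7 business days after Sunday, Feb 12, 2023, skipping weekends and the listed holiday on Feb 14 — Feb 13, Feb 15, Feb 16, Feb 17, Feb 20, Feb 21, Feb 22 — lands on Wednesday, Feb 22, 2023.
Adding 90 calendar days to Feb 22, 2023 gives May 23, 2023, which is the last day of the appeal period.
The date acceleration becomes effective: 15 calendar days after May 23, 2023 is Jun 7, 2023.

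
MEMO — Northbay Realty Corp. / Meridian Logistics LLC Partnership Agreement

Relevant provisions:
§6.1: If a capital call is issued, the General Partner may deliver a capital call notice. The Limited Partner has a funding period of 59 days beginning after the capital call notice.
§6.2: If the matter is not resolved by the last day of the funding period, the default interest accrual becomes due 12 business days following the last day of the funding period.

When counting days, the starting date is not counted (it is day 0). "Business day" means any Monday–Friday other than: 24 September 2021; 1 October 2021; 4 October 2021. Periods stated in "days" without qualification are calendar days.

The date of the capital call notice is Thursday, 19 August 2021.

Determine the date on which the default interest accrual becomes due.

The last day of the funding period: 59 calendar days after 19 August 2021 is 17 October 2021.
The date on which the default interest accrual becomes due: counting 12 business days from Sunday, 17 October 2021 (Oct 18, Oct 19, Oct 20, Oct 21, …, Oct 29, Nov 1, Nov 2, skipping weekends) reaches Tuesday, 2 November 2021.

2 November 2021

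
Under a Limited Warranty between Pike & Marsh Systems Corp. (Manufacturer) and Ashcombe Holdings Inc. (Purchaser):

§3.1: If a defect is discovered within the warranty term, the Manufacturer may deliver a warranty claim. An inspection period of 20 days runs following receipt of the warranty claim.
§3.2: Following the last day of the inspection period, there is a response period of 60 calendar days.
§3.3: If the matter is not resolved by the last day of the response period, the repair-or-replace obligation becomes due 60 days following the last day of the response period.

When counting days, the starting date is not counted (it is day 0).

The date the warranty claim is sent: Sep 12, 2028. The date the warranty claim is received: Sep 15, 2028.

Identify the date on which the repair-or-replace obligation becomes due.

Feb 2, 2029

The last day of the inspection period: 20 calendar days after Sep 15, 2028 is Oct 5, 2028.
Adding 60 calendar days to Oct 5, 2028 gives Dec 4, 2028, which is the last day of the response period.
The date on which the repair-or-replace obligation becomes due: Dec 4, 2028 + 60 days = Feb 2, 2029.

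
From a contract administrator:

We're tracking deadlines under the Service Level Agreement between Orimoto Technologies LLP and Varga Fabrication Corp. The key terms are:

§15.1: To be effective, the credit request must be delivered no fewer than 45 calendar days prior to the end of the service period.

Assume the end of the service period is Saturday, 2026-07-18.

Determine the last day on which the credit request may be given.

Counting back 45 calendar days from 2026-07-18 gives 2026-06-03.

2026-06-03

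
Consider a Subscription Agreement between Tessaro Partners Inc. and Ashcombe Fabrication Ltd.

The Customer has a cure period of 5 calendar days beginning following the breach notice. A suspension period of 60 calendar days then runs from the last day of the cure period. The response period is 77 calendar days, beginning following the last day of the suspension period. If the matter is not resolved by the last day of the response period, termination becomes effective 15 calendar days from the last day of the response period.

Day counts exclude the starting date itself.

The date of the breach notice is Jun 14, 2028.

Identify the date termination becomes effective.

Adding 5 calendar days to Jun 14, 2028 gives Jun 19, 2028, which is the last day of the cure period.
The last day of the suspension period: Jun 19, 2028 + 60 days = Aug 18, 2028.
Adding 77 calendar days to Aug 18, 2028 gives Nov 3, 2028, which is the last day of the response period.
Adding 15 calendar days to Nov 3, 2028 gives Nov 18, 2028, which is the date termination becomes effective.

Nov 18, 2028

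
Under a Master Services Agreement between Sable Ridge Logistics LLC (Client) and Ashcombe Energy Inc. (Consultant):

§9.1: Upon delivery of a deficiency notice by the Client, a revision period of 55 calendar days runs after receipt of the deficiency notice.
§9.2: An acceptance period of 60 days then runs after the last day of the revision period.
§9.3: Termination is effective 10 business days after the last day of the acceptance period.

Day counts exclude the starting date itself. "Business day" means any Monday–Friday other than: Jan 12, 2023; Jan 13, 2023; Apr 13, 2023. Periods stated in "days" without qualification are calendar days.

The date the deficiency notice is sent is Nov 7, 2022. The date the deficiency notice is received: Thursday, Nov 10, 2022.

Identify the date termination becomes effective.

Mar 17, 2023

Adding 55 calendar days to Nov 10, 2022 gives Jan 4, 2023, which is the last day of the revision period.
The last day of the acceptance period: Jan 4, 2023 + 60 days = Mar 5, 2023.
From Sunday, Mar 5, 2023, 10 business days (Mar 6, Mar 7, Mar 8, Mar 9, Mar 10, Mar 13, Mar 14, Mar 15, Mar 16, Mar 17, skipping weekends) brings us to Friday, Mar 17, 2023, which is the date termination becomes effective.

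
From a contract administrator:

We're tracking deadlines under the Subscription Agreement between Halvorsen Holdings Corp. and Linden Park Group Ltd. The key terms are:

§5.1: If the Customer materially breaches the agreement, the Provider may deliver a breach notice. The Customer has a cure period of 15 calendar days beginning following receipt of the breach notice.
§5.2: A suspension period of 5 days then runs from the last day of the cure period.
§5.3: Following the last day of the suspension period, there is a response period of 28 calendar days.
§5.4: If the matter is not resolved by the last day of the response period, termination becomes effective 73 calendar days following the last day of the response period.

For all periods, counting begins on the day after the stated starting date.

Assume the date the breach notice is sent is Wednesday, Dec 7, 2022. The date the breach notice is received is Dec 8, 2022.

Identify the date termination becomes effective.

The last day of the cure period: 15 calendar days after Dec 8, 2022 is Dec 23, 2022.
The last day of the suspension period: Dec 23, 2022 + 5 days = Dec 28, 2022.
Adding 28 calendar days to Dec 28, 2022 gives Jan 25, 2023, which is the last day of the response period.
Adding 73 calendar days to Jan 25, 2023 gives Apr 8, 2023, which is the date termination becomes effective.

Apr 8, 2023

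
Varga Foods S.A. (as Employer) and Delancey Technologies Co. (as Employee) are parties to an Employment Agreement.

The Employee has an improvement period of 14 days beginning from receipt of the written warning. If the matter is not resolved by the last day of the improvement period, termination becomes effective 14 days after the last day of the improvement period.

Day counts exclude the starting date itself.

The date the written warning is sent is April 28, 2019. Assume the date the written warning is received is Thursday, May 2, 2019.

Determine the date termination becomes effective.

The last day of the improvement period: May 2, 2019 + 14 days = May 16, 2019.
The date termination becomes effective: 14 calendar days after May 16, 2019 is May 30, 2019.

May 30, 2019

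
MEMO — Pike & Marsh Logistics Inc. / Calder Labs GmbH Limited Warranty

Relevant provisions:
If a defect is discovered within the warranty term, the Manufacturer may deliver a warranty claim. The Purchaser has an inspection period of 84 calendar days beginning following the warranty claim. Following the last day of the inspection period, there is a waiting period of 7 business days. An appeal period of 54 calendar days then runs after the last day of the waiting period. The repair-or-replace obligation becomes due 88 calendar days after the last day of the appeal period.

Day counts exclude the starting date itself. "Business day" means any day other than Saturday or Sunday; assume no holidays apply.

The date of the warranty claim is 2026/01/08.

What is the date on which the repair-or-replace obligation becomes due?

2026/09/02

The last day of the inspection period: 84 calendar days after 2026/01/08 is 2026/04/02.
The last day of the waiting period: 7 business days after Thursday, 2026/04/02, skipping weekends — Apr 3, Apr 6, Apr 7, Apr 8, Apr 9, Apr 10, Apr 13 — lands on Monday, 2026/04/13.
Adding 54 calendar days to 2026/04/13 gives 2026/06/06, which is the last day of the appeal period.
The date on which the repair-or-replace obligation becomes due: 88 calendar days after 2026/06/06 is 2026/09/02.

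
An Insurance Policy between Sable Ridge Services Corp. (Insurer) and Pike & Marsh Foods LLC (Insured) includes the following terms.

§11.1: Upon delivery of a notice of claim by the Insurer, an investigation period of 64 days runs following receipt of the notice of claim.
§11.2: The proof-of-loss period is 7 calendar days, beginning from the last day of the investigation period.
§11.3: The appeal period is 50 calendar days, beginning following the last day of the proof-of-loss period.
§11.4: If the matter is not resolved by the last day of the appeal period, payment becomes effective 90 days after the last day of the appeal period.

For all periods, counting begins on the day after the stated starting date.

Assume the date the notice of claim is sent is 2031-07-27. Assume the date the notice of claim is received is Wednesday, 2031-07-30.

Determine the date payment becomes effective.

2032-02-26

The last day of the investigation period: 2031-07-30 + 64 days = 2031-10-02.
The last day of the proof-of-loss period: 7 calendar days after 2031-10-02 is 2031-10-09.
The last day of the appeal period: 50 calendar days after 2031-10-09 is 2031-11-28.
Adding 90 calendar days to 2031-11-28 gives 2032-02-26, which is the date payment becomes effective.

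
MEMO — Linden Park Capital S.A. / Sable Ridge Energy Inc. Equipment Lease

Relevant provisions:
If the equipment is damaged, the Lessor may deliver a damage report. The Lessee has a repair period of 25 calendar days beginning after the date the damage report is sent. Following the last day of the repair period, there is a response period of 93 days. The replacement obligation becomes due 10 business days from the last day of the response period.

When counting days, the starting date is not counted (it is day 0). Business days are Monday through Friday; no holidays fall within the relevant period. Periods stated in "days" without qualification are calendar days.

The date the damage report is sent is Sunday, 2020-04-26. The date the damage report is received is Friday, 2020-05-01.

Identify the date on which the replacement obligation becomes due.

Adding 25 calendar days to 2020-04-26 gives 2020-05-21, which is the last day of the repair period.
The last day of the response period: 2020-05-21 + 93 days = 2020-08-22.
From Saturday, 2020-08-22, 10 business days (Aug 24, Aug 25, Aug 26, Aug 27, Aug 28, Aug 31, Sep 1, Sep 2, Sep 3, Sep 4, skipping weekends) brings us to Friday, 2020-09-04, which is the date on which the replacement obligation becomes due.

2020-09-04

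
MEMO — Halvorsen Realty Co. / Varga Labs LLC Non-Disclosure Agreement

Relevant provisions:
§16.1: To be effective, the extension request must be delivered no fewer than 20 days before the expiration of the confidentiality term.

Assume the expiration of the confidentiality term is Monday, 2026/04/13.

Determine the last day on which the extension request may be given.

2026/03/24

Counting back 20 calendar days from 2026/04/13 gives 2026/03/24.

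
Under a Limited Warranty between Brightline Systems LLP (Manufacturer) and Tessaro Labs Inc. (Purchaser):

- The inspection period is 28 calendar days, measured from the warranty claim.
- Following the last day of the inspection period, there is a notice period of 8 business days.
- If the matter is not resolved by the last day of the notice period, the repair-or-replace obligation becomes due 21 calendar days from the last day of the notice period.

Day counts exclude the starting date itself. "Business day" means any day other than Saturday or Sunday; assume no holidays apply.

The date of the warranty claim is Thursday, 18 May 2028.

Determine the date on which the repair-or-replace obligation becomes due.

The last day of the inspection period: 28 calendar days after 18 May 2028 is 15 June 2028.
The last day of the notice period: counting 8 business days from Thursday, 15 June 2028 (Jun 16, Jun 19, Jun 20, Jun 21, Jun 22, Jun 23, Jun 26, Jun 27, skipping weekends) reaches Tuesday, 27 June 2028.
The date on which the repair-or-replace obligation becomes due: 21 calendar days after 27 June 2028 is 18 July 2028.

18 July 2028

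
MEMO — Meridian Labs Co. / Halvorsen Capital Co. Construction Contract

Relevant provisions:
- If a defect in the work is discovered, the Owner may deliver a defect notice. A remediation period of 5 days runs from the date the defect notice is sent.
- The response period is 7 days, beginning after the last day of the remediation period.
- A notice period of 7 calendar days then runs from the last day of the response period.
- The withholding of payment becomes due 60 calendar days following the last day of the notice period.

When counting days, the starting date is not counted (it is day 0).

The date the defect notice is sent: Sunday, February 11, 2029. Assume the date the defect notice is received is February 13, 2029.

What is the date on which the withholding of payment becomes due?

The last day of the remediation period: 5 calendar days after February 11, 2029 is February 16, 2029.
The last day of the response period: February 16, 2029 + 7 days = February 23, 2029.
The last day of the notice period: 7 calendar days after February 23, 2029 is March 2, 2029.
The date on which the withholding of payment becomes due: March 2, 2029 + 60 days = May 1, 2029.

May 1, 2029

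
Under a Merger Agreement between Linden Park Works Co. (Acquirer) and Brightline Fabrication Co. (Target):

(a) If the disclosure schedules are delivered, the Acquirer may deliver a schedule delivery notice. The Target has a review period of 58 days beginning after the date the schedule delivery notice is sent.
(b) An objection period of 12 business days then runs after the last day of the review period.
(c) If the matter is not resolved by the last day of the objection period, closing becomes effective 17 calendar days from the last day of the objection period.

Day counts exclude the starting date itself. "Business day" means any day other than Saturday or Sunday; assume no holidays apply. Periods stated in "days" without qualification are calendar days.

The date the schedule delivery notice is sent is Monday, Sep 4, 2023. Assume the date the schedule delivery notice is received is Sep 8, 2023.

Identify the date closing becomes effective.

Dec 4, 2023

Adding 58 calendar days to Sep 4, 2023 gives Nov 1, 2023, which is the last day of the review period.
From Wednesday, Nov 1, 2023, 12 business days (Nov 2, Nov 3, Nov 6, Nov 7, …, Nov 15, Nov 16, Nov 17, skipping weekends) brings us to Friday, Nov 17, 2023, which is the last day of the objection period.
The date closing becomes effective: 17 calendar days after Nov 17, 2023 is Dec 4, 2023.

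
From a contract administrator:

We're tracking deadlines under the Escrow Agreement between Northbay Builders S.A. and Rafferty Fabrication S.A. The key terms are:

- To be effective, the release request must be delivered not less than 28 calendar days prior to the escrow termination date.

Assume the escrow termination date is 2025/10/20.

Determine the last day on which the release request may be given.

2025/09/22

Counting back 28 calendar days from 2025/10/20 gives 2025/09/22.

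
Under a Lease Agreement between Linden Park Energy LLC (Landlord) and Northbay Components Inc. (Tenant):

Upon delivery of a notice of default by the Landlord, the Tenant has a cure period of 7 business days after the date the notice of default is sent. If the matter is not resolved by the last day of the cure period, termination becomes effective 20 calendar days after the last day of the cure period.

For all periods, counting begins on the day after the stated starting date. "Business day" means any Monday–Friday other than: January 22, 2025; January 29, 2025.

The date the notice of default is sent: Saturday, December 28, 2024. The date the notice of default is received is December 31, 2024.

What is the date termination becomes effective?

The last day of the cure period: counting 7 business days from Saturday, December 28, 2024 (Dec 30, Dec 31, Jan 1, Jan 2, Jan 3, Jan 6, Jan 7, skipping weekends) reaches Tuesday, January 7, 2025.
The date termination becomes effective: 20 calendar days after January 7, 2025 is January 27, 2025.

January 27, 2025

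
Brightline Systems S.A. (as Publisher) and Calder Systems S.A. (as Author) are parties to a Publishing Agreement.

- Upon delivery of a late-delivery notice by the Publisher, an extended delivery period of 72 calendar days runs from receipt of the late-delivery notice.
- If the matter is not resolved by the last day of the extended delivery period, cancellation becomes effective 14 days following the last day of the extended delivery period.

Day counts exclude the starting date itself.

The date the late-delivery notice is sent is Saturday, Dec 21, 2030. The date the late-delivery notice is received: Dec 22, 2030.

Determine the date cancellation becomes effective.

Mar 18, 2031

The last day of the extended delivery period: 72 calendar days after Dec 22, 2030 is Mar 4, 2031.
The date cancellation becomes effective: 14 calendar days after Mar 4, 2031 is Mar 18, 2031.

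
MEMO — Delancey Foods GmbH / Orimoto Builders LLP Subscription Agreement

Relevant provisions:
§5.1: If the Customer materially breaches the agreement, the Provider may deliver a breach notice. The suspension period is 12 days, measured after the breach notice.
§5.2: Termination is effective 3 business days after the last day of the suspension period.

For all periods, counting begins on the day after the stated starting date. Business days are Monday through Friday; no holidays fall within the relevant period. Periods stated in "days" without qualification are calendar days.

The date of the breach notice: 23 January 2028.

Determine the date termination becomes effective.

9 February 2028

The last day of the suspension period: 23 January 2028 + 12 days = 4 February 2028.
From Friday, 4 February 2028, 3 business days (Feb 7, Feb 8, Feb 9, skipping weekends) brings us to Wednesday, 9 February 2028, which is the date termination becomes effective.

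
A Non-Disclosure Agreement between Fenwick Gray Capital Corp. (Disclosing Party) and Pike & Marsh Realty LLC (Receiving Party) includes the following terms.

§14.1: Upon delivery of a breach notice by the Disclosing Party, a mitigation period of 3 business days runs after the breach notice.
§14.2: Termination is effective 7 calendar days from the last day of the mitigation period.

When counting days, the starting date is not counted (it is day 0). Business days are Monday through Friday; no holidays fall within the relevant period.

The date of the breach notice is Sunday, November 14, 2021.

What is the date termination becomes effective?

The last day of the mitigation period: counting 3 business days from Sunday, November 14, 2021 (Nov 15, Nov 16, Nov 17, skipping weekends) reaches Wednesday, November 17, 2021.
Adding 7 calendar days to November 17, 2021 gives November 24, 2021, which is the date termination becomes effective.

November 24, 2021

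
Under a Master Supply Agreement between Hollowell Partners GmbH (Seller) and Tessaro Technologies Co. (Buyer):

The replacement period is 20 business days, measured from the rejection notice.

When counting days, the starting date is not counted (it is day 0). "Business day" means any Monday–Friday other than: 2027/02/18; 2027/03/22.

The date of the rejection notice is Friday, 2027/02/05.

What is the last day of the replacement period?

2027/03/08

The last day of the replacement period: counting 20 business days from Friday, 2027/02/05 (Feb 8, Feb 9, Feb 10, Feb 11, …, Mar 4, Mar 5, Mar 8, skipping weekends and the listed holiday on Feb 18) reaches Monday, 2027/03/08.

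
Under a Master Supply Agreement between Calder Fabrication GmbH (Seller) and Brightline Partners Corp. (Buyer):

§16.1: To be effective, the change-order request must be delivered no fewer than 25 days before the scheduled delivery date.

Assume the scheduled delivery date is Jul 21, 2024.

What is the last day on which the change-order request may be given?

Jun 26, 2024

Counting back 25 calendar days from Jul 21, 2024 gives Jun 26, 2024.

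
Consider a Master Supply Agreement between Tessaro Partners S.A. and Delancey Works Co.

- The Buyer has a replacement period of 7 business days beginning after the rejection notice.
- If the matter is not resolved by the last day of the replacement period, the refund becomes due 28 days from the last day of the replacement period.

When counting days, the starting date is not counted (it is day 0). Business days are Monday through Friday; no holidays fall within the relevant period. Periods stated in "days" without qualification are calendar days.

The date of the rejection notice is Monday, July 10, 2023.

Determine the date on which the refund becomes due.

August 16, 2023

The last day of the replacement period: 7 business days after Monday, July 10, 2023, skipping weekends — Jul 11, Jul 12, Jul 13, Jul 14, Jul 17, Jul 18, Jul 19 — lands on Wednesday, July 19, 2023.
Adding 28 calendar days to July 19, 2023 gives August 16, 2023, which is the date on which the refund becomes due.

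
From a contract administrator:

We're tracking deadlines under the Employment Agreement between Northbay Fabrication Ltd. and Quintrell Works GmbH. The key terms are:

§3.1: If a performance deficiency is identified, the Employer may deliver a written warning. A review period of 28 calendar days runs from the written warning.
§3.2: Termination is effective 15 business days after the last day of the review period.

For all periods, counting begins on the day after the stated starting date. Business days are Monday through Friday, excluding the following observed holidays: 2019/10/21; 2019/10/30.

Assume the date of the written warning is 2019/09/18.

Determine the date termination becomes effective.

2019/11/08

The last day of the review period: 2019/09/18 + 28 days = 2019/10/16.
The date termination becomes effective: 15 business days after Wednesday, 2019/10/16, skipping weekends and the listed holidays on Oct 21, Oct 30 — Oct 17, Oct 18, Oct 22, Oct 23, …, Nov 6, Nov 7, Nov 8 — lands on Friday, 2019/11/08.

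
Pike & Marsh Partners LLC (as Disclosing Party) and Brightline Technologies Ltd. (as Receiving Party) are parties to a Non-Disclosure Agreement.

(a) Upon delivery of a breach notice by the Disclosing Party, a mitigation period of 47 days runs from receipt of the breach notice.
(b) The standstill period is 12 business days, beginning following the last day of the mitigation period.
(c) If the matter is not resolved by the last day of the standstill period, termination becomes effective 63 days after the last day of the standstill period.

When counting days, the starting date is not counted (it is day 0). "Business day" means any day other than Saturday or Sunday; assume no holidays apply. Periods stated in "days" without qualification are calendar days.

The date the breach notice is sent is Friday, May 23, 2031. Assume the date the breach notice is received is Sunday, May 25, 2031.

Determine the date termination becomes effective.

Sep 30, 2031

The last day of the mitigation period: 47 calendar days after May 25, 2031 is Jul 11, 2031.
From Friday, Jul 11, 2031, 12 business days (Jul 14, Jul 15, Jul 16, Jul 17, …, Jul 25, Jul 28, Jul 29, skipping weekends) brings us to Tuesday, Jul 29, 2031, which is the last day of the standstill period.
The date termination becomes effective: Jul 29, 2031 + 63 days = Sep 30, 2031.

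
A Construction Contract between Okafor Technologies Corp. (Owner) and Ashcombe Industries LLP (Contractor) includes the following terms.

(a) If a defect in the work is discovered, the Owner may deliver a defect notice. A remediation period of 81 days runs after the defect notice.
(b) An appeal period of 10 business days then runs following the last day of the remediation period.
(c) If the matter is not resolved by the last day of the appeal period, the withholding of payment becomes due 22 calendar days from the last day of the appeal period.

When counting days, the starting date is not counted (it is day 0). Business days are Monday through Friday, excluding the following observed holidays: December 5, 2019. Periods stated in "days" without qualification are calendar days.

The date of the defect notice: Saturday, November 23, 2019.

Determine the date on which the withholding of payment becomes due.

March 19, 2020

The last day of the remediation period: November 23, 2019 + 81 days = February 12, 2020.
The last day of the appeal period: 10 business days after Wednesday, February 12, 2020, skipping weekends — Feb 13, Feb 14, Feb 17, Feb 18, Feb 19, Feb 20, Feb 21, Feb 24, Feb 25, Feb 26 — lands on Wednesday, February 26, 2020.
The date on which the withholding of payment becomes due: 22 calendar days after February 26, 2020 is March 19, 2020.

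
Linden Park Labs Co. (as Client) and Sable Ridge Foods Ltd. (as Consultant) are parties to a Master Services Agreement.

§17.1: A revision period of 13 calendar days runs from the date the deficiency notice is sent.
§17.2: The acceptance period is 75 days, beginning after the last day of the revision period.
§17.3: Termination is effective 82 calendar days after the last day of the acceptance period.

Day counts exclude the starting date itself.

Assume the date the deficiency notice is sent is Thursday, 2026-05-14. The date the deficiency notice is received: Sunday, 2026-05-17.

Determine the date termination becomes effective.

The last day of the revision period: 2026-05-14 + 13 days = 2026-05-27.
The last day of the acceptance period: 75 calendar days after 2026-05-27 is 2026-08-10.
Adding 82 calendar days to 2026-08-10 gives 2026-10-31, which is the date termination becomes effective.

2026-10-31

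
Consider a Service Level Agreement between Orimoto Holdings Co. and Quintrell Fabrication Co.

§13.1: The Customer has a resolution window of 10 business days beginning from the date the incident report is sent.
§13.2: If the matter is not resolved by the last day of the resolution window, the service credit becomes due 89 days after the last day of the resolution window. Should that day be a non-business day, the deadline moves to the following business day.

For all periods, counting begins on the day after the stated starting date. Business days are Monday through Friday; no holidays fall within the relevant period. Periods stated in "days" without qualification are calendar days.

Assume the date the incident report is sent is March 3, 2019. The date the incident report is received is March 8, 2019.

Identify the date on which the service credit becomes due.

June 12, 2019

From Sunday, March 3, 2019, 10 business days (Mar 4, Mar 5, Mar 6, Mar 7, Mar 8, Mar 11, Mar 12, Mar 13, Mar 14, Mar 15, skipping weekends) brings us to Friday, March 15, 2019, which is the last day of the resolution window.
The date on which the service credit becomes due: 89 calendar days after March 15, 2019 is June 12, 2019. June 12, 2019 is a Wednesday, so no roll-forward applies.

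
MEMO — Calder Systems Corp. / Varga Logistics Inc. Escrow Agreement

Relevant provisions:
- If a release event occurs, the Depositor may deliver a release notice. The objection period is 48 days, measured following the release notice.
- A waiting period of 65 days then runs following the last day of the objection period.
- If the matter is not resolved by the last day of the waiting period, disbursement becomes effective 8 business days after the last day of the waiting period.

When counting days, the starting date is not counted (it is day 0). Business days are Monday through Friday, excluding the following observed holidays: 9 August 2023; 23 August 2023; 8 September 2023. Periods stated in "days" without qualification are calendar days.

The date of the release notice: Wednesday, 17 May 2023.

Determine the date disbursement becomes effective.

The last day of the objection period: 17 May 2023 + 48 days = 4 July 2023.
Adding 65 calendar days to 4 July 2023 gives 7 September 2023, which is the last day of the waiting period.
From Thursday, 7 September 2023, 8 business days (Sep 11, Sep 12, Sep 13, Sep 14, Sep 15, Sep 18, Sep 19, Sep 20, skipping weekends and the listed holiday on Sep 8) brings us to Wednesday, 20 September 2023, which is the date disbursement becomes effective.

20 September 2023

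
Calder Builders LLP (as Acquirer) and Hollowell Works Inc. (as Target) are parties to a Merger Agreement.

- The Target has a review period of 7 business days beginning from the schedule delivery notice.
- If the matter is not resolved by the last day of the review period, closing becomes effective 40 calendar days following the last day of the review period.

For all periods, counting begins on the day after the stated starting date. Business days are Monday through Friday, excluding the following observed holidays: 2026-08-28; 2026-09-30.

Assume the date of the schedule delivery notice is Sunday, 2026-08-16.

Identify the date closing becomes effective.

The last day of the review period: 7 business days after Sunday, 2026-08-16, skipping weekends — Aug 17, Aug 18, Aug 19, Aug 20, Aug 21, Aug 24, Aug 25 — lands on Tuesday, 2026-08-25.
The date closing becomes effective: 2026-08-25 + 40 days = 2026-10-04.

2026-10-04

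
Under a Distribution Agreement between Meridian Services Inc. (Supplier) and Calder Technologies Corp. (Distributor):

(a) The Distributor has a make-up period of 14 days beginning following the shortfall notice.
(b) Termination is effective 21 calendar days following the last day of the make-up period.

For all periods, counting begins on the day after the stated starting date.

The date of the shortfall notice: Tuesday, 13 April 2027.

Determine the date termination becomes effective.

18 May 2027

The last day of the make-up period: 13 April 2027 + 14 days = 27 April 2027.
The date termination becomes effective: 21 calendar days after 27 April 2027 is 18 May 2027.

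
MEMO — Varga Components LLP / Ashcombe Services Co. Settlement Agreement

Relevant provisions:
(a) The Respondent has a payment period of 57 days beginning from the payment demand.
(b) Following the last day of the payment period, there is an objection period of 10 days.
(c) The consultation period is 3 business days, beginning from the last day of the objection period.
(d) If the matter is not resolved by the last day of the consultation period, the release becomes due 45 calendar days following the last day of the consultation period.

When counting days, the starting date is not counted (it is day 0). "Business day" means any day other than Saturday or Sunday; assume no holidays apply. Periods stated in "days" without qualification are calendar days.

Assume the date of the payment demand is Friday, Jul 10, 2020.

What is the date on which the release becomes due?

Nov 2, 2020

The last day of the payment period: Jul 10, 2020 + 57 days = Sep 5, 2020.
The last day of the objection period: 10 calendar days after Sep 5, 2020 is Sep 15, 2020.
From Tuesday, Sep 15, 2020, 3 business days (Sep 16, Sep 17, Sep 18, skipping weekends) brings us to Friday, Sep 18, 2020, which is the last day of the consultation period.
The date on which the release becomes due: 45 calendar days after Sep 18, 2020 is Nov 2, 2020.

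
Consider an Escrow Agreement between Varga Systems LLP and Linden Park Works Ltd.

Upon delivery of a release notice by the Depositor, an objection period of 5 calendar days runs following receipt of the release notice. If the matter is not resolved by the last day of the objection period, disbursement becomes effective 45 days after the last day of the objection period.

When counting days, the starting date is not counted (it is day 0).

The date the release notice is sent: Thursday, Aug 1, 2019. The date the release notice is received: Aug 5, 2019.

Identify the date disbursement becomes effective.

The last day of the objection period: Aug 5, 2019 + 5 days = Aug 10, 2019.
The date disbursement becomes effective: 45 calendar days after Aug 10, 2019 is Sep 24, 2019.

Sep 24, 2019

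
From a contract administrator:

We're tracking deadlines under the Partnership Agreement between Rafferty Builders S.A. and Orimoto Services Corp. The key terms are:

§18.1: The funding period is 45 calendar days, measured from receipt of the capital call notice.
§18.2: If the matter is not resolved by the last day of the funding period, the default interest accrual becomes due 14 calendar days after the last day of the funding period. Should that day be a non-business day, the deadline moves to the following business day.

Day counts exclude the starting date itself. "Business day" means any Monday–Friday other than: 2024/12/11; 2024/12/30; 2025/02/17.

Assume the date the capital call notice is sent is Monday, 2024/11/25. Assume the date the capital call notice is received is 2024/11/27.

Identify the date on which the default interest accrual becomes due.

The last day of the funding period: 2024/11/27 + 45 days = 2025/01/11.
The date on which the default interest accrual becomes due: 2025/01/11 + 14 days = 2025/01/25. That falls on a Saturday, so it rolls to the next business day, Monday, 2025/01/27.

2025/01/27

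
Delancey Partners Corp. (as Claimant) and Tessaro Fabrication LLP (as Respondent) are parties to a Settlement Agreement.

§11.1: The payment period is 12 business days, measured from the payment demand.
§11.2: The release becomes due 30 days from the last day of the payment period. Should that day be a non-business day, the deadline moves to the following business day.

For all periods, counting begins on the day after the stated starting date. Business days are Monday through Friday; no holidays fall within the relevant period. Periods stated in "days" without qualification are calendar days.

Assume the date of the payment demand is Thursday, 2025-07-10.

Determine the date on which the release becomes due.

The last day of the payment period: counting 12 business days from Thursday, 2025-07-10 (Jul 11, Jul 14, Jul 15, Jul 16, …, Jul 24, Jul 25, Jul 28, skipping weekends) reaches Monday, 2025-07-28.
Adding 30 calendar days to 2025-07-28 gives 2025-08-27, which is the date on which the release becomes due. 2025-08-27 is a Wednesday, so no roll-forward applies.

2025-08-27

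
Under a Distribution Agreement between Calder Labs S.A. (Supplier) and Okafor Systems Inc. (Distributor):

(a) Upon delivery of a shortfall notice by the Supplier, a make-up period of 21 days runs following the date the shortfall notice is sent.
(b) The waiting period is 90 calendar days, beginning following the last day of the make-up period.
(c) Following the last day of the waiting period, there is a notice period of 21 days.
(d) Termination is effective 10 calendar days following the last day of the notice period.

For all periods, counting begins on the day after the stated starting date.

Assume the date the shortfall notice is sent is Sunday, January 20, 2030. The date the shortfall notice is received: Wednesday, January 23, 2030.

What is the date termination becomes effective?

Adding 21 calendar days to January 20, 2030 gives February 10, 2030, which is the last day of the make-up period.
The last day of the waiting period: 90 calendar days after February 10, 2030 is May 11, 2030.
The last day of the notice period: 21 calendar days after May 11, 2030 is June 1, 2030.
Adding 10 calendar days to June 1, 2030 gives June 11, 2030, which is the date termination becomes effective.

June 11, 2030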